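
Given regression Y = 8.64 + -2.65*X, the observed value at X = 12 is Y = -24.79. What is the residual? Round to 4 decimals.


Fitted value at X = 12 is yhat = 8.64 + -2.65*12 = -23.1600.
Residual = -24.79 - -23.1600 = -1.6300.

-1.6300


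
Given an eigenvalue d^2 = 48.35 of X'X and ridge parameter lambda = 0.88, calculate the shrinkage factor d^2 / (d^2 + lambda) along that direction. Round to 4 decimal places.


Compute the denominator: 48.35 + 0.88 = 49.2300.
Shrinkage factor = 48.35 / 49.2300 = 0.9821.

0.9821


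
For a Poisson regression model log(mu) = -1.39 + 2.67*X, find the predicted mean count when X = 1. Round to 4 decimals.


eta = -1.39 + 2.67 * 1 = 1.2800.
mu = exp(1.2800) = 3.5966.

3.5966


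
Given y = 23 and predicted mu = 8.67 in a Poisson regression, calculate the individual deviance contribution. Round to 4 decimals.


First: ln(23/8.67) = 0.975625.
Then: 23 * 0.975625 = 22.439375.
y - mu = 23 - 8.67 = 14.33.
D = 2(22.439375 - 14.33) = 16.218750, which rounds to 16.2188.

16.2188


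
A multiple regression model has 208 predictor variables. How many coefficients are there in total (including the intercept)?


Each predictor gets one coefficient, plus one intercept.
Total parameters = 208 + 1 = 209.

209


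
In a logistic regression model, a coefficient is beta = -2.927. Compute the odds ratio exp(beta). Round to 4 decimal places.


Odds ratio = exp(beta) = exp(-2.927).
= 0.0536.

0.0536


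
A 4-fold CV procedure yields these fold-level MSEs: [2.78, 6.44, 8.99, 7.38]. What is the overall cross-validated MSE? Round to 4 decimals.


Sum of fold MSEs = 25.5900.
Average = 25.5900 / 4 = 6.3975.

6.3975


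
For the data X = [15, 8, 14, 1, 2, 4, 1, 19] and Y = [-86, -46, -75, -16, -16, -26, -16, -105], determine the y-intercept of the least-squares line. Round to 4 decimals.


Compute b1 = -5.0084 from the OLS formula.
With xbar = 8.0000 and ybar = -48.2500, the intercept is:
b0 = -48.2500 - -5.0084 * 8.0000 = -8.1826.

-8.1826


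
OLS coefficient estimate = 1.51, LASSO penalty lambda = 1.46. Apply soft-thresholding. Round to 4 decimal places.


|beta_OLS| = 1.51.
lambda = 1.46.
Since |beta| > lambda, coefficient = sign(beta)*(|beta| - lambda) = 0.0500.
Result = 0.0500.

0.0500


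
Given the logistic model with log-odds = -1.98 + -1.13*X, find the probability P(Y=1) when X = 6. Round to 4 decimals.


z = -1.98 + -1.13 * 6 = -8.7600.
Sigmoid: P = 1 / (1 + exp(8.7600)) = 0.0002.

0.0002


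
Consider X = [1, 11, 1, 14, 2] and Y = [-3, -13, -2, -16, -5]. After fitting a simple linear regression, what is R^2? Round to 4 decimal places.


Fit the OLS line: b0 = -1.9625, b1 = -1.0065.
SSres = 1.9935.
SStot = 158.8000.
R^2 = 1 - 1.9935/158.8000 = 0.9874.

0.9874


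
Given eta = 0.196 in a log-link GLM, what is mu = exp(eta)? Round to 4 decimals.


Apply the inverse link:
mu = e^0.196 = 1.2165.

1.2165


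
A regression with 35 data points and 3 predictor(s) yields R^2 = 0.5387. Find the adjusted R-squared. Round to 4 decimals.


Plug in: Adj R^2 = 1 - (1 - 0.5387) * 34/31.
= 1 - 0.4613 * 34/31
= 1 - 15.6842 / 31
= 1 - 0.5059 = 0.4941.

0.4941


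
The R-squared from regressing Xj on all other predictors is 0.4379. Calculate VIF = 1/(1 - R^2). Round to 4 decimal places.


Denominator: 1 - 0.4379 = 0.5621.
VIF = 1 / 0.5621 = 1.7790.

1.7790


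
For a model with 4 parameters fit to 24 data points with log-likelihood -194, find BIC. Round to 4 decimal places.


k * ln(n) = 4 * ln(24) = 4 * 3.178054 = 12.712216.
-2 * loglik = -2 * (-194) = 388.
BIC = 12.712216 + 388 = 400.712216, which rounds to 400.7122.

400.7122


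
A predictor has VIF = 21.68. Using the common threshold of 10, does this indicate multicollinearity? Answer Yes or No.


The threshold is 10.
VIF = 21.68 is >= 10.
Multicollinearity indication: Yes.

Yes


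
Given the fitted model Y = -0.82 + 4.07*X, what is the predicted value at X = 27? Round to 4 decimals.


Predicted value:
Y = -0.82 + (4.07)(27) = -0.82 + 109.8900 = 109.0700.

109.0700


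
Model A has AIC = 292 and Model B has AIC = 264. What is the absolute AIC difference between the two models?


|AIC_A - AIC_B| = |292 - 264| = 28.
Model B is preferred (lower AIC).

28


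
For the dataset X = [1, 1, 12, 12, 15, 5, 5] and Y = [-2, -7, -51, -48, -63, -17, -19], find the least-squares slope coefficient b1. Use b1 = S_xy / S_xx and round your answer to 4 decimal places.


First compute the means: xbar = 7.2857, ybar = -29.5714.
Then S_xx = sum((xi - xbar)^2) = 193.4286.
S_xy = sum((xi - xbar)(yi - ybar)) = -813.8571.
b1 = S_xy / S_xx = -813.8571 / 193.4286 = -4.2075.

-4.2075


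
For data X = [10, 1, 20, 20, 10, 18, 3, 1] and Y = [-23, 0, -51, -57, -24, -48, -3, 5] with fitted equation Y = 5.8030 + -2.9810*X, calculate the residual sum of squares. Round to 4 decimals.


Predicted values from Y = 5.8030 + -2.9810*X.
Residuals: [1.0070, -2.8220, 2.8170, -3.1830, 0.0070, -0.1450, 0.1400, 2.1780].
SSres = 31.8291.

31.8291


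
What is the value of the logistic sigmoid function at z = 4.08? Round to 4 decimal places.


First, exp(-4.0800) = 0.0169.
Then sigma(z) = 1/(1 + 0.0169) = 0.9834.

0.9834


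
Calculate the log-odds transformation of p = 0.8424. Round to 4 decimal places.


Compute the odds: 0.8424/0.1576 = 5.3452.
Take the natural log: ln(5.3452) = 1.6762.

1.6762


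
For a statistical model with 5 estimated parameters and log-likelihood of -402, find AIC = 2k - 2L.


Compute:
2k = 2*5 = 10.
-2*loglik = -2*(-402) = 804.
AIC = 10 + 804 = 814.

814


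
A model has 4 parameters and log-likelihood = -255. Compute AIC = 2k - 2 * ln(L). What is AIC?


Compute:
2k = 2*4 = 8.
-2*loglik = -2*(-255) = 510.
AIC = 8 + 510 = 518.

518


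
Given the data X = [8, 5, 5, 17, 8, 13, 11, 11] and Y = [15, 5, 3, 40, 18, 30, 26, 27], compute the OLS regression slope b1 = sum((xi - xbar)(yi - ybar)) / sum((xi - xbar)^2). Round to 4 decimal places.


The sample means are xbar = 9.7500 and ybar = 20.5000.
Compute S_xx = 117.5000 and S_xy = 358.0000.
Slope b1 = S_xy / S_xx = 358.0000 / 117.5000 = 3.0468.

3.0468


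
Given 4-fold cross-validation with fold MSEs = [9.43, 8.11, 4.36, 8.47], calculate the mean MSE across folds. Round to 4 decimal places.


Sum of fold MSEs = 30.3700.
Average = 30.3700 / 4 = 7.5925.

7.5925


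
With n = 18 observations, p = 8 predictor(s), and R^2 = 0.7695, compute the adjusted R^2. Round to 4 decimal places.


Plug in: Adj R^2 = 1 - (1 - 0.7695) * 17/9.
= 1 - 0.2305 * 17/9
= 1 - 3.9185 / 9
= 1 - 0.4354 = 0.5646.

0.5646


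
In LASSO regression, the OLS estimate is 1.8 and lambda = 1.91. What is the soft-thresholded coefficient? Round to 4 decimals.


|beta_OLS| = 1.8.
lambda = 1.91.
Since |beta| <= lambda, the coefficient is set to 0.
Result = 0.0000.

0.0000


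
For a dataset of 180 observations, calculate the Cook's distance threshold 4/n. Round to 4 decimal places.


The threshold is 4/n.
4/180 = 0.0222.

0.0222


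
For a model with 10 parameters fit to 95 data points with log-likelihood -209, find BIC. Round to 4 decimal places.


Compute k*ln(n) = 10*ln(95) = 10*4.553877 = 45.538770.
Then -2*loglik = 418.
BIC = 45.538770 + 418 = 463.538770, which rounds to 463.5388.

463.5388


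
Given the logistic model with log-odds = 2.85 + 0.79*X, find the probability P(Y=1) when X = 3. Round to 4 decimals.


z = 2.85 + 0.79 * 3 = 5.2200.
Sigmoid: P = 1 / (1 + exp(-5.2200)) = 0.9946.

0.9946


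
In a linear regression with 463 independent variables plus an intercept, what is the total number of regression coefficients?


Total coefficients = number of predictors + 1 (for the intercept).
= 463 + 1 = 464.

464


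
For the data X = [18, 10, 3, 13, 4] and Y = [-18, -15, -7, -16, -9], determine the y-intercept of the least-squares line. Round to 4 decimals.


First find the slope: b1 = -0.7316.
Means: xbar = 9.6000, ybar = -13.0000.
b0 = ybar - b1 * xbar = -13.0000 - -0.7316 * 9.6000 = -5.9771.

-5.9771


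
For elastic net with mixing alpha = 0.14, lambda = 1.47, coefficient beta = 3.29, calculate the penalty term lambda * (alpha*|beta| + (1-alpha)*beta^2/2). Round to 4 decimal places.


Compute:
L1 = 0.14 * 3.29 = 0.4606.
L2 = 0.86 * 3.29^2 / 2 = 4.6544.
Penalty = 1.47 * (0.4606 + 4.6544) = 7.5190.

7.5190


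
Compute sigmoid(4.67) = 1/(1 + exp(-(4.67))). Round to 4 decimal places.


Compute exp(-4.6700) = 0.0094.
Sigmoid = 1 / (1 + 0.0094) = 1 / 1.0094 = 0.9907.

0.9907


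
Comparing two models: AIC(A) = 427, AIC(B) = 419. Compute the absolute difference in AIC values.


Compute |427 - 419| = 8.
Model B has the smaller AIC.

8


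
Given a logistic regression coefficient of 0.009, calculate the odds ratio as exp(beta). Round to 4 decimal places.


The odds ratio is computed as:
OR = e^(0.009) = 1.0090.

1.0090


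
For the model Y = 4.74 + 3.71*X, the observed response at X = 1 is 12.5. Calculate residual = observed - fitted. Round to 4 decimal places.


Compute yhat = 4.74 + (3.71)(1) = 8.4500.
Residual = actual - predicted = 12.5 - 8.4500 = 4.0500.

4.0500


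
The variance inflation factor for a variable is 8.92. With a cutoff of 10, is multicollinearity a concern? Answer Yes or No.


The threshold is 10.
VIF = 8.92 is < 10.
Multicollinearity indication: No.

No


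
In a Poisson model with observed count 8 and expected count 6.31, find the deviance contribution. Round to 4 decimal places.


y/mu = 8/6.31 = 1.267829 (approx.), and ln(8/6.31) = 0.237306.
y * ln(y/mu) = 8 * 0.237306 = 1.898448.
y - mu = 1.69.
D = 2 * (1.898448 - 1.69) = 0.416896, which rounds to 0.4169.

0.4169


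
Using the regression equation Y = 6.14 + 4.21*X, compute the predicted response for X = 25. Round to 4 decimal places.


Predicted value:
Y = 6.14 + (4.21)(25) = 6.14 + 105.2500 = 111.3900.

111.3900


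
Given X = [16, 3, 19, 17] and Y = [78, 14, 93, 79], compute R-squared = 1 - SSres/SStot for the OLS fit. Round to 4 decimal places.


The fitted line is Y = -0.6929 + 4.8504*X.
SSres = 11.1969, SStot = 3746.0000.
R^2 = 1 - SSres/SStot = 0.9970.

0.9970


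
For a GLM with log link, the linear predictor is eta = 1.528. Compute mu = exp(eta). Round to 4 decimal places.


The inverse log link gives:
mu = exp(1.528) = 4.6089.

4.6089


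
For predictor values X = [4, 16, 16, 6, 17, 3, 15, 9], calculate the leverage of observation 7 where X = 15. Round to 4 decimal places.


n = 8, xbar = 10.7500.
SXX = sum((xi - xbar)^2) = 243.5000.
h = 1/8 + (15 - 10.7500)^2 / 243.5000 = 0.1992.

0.1992


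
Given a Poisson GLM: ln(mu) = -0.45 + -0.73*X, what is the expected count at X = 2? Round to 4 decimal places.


eta = -0.45 + -0.73 * 2 = -1.9100.
mu = exp(-1.9100) = 0.1481.

0.1481


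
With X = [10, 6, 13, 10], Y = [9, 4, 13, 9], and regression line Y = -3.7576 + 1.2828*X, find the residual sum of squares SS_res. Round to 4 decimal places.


For each point, residual = actual - predicted.
Residuals: [-0.0704, 0.0608, 0.0812, -0.0704].
Sum of squared residuals = 0.0202.

0.0202


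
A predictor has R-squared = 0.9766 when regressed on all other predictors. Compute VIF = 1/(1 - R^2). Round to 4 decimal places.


Using VIF = 1/(1 - R^2_j):
1 - 0.9766 = 0.0234.
VIF = 42.7350.

42.7350


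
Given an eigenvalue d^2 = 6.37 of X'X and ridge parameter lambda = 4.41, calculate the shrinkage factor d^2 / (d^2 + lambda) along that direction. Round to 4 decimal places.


Compute the denominator: 6.37 + 4.41 = 10.7800.
Shrinkage factor = 6.37 / 10.7800 = 0.5909.

0.5909


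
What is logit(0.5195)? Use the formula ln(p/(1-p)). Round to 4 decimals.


1 - p = 0.4805.
p/(1-p) = 1.0812.
logit = ln(1.0812) = 0.0780.

0.0780


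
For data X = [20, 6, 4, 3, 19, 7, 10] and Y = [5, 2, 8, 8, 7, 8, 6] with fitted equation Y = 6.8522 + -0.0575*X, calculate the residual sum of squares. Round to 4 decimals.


Compute predicted values, then residuals = yi - yhat_i.
Residuals: [-0.7022, -4.5072, 1.3778, 1.3203, 1.2403, 1.5503, -0.2772].
SSres = sum(residual^2) = 28.4681.

28.4681


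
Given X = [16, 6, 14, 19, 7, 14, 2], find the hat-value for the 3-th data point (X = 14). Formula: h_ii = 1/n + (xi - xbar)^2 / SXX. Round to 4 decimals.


Mean of X: xbar = 11.1429.
SXX = 228.8571.
For X = 14: h = 1/7 + (14 - 11.1429)^2/228.8571 = 0.1785.

0.1785


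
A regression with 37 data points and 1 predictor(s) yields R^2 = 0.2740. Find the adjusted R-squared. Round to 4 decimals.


Plug in: Adj R^2 = 1 - (1 - 0.2740) * 36/35.
= 1 - 0.7260 * 36/35
= 1 - 26.1360 / 35
= 1 - 0.7467 = 0.2533.

0.2533


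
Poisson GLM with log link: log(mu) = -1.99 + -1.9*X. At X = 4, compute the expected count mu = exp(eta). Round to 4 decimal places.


eta = -1.99 + -1.9 * 4 = -9.5900.
mu = exp(-9.5900) = 0.0001.

0.0001


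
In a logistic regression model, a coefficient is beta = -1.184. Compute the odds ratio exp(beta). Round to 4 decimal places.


exp(-1.184) = 0.3061.
So the odds ratio is 0.3061.

0.3061


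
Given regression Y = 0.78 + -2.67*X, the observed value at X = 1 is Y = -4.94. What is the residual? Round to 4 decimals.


Fitted value at X = 1 is yhat = 0.78 + -2.67*1 = -1.8900.
Residual = -4.94 - -1.8900 = -3.0500.

-3.0500


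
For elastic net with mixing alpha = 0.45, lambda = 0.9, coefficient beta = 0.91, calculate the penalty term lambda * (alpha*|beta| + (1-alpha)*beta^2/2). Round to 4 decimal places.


L1 component = 0.45 * |0.91| = 0.4095.
L2 component = 0.55 * 0.91^2 / 2 = 0.2277.
Penalty = 0.9 * (0.4095 + 0.2277) = 0.9 * 0.6372 = 0.5735.

0.5735


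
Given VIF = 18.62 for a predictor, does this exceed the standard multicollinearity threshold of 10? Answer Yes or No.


The threshold is 10.
VIF = 18.62 is >= 10.
Multicollinearity indication: Yes.

Yes


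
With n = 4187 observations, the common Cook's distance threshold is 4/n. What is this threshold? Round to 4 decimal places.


Cook's distance cutoff = 4/n = 4/4187.
= 0.0010.

0.0010


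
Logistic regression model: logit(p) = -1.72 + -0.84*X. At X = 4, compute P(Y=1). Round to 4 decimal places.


Compute z = -1.72 + (-0.84)(4) = -5.0800.
exp(-z) = 160.7741.
P = 1/(1 + 160.7741) = 0.0062.

0.0062


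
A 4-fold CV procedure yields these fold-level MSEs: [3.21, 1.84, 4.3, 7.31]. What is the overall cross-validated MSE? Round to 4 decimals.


Sum of fold MSEs = 16.6600.
Average = 16.6600 / 4 = 4.1650.

4.1650


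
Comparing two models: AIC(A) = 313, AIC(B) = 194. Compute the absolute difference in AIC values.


|AIC_A - AIC_B| = |313 - 194| = 119.
Model B is preferred (lower AIC).

119


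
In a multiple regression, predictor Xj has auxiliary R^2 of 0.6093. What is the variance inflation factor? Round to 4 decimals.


Using VIF = 1/(1 - R^2_j):
1 - 0.6093 = 0.3907.
VIF = 2.5595.

2.5595


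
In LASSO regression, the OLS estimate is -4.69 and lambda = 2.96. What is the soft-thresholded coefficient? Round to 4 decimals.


|beta_OLS| = 4.69.
lambda = 2.96.
Since |beta| > lambda, coefficient = sign(beta)*(|beta| - lambda) = -1.7300.
Result = -1.7300.

-1.7300


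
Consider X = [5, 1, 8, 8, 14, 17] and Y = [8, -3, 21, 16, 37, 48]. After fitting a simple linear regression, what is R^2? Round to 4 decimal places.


After computing the OLS fit (b0=-7.0224, b1=3.1912):
SSres = 15.0868, SStot = 1754.8333.
R^2 = 1 - 15.0868/1754.8333 = 0.9914.

0.9914


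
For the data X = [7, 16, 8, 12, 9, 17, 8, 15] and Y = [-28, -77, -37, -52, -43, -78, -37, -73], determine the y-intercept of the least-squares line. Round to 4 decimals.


First find the slope: b1 = -4.9518.
Means: xbar = 11.5000, ybar = -53.1250.
b0 = ybar - b1 * xbar = -53.1250 - -4.9518 * 11.5000 = 3.8202.

3.8202


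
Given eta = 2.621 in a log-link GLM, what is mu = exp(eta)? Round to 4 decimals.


The inverse log link gives:
mu = exp(2.621) = 13.7495.

13.7495


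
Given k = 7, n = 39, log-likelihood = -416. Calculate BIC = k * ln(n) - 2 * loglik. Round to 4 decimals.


Compute k*ln(n) = 7*ln(39) = 7*3.663562 = 25.644934.
Then -2*loglik = 832.
BIC = 25.644934 + 832 = 857.644934, which rounds to 857.6449.

857.6449


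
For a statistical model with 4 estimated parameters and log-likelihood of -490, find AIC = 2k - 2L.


Compute:
2k = 2*4 = 8.
-2*loglik = -2*(-490) = 980.
AIC = 8 + 980 = 988.

988


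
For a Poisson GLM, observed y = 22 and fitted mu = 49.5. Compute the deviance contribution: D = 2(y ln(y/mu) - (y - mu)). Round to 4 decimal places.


y/mu = 22/49.5 = 0.444444 (approx.), and ln(22/49.5) = -0.810930.
y * ln(y/mu) = 22 * -0.810930 = -17.840460.
y - mu = -27.5.
D = 2 * (-17.840460 - -27.5) = 19.319080, which rounds to 19.3191.

19.3191


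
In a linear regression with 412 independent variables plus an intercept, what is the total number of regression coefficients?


Total coefficients = number of predictors + 1 (for the intercept).
= 412 + 1 = 413.

413


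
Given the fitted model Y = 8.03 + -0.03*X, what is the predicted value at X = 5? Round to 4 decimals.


Predicted value:
Y = 8.03 + (-0.03)(5) = 8.03 + -0.1500 = 7.8800.

7.8800


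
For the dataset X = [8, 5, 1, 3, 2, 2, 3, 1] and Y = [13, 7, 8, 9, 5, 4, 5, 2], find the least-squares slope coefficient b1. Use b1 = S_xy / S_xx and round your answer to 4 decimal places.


Calculate xbar = 3.1250, ybar = 6.6250.
S_xx = 38.8750, S_xy = 43.3750.
Using b1 = S_xy / S_xx = 43.3750 / 38.8750, we get b1 = 1.1158.

1.1158


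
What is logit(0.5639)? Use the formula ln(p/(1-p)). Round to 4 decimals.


The odds are p/(1-p) = 0.5639 / 0.4361 = 1.2931.
logit(p) = ln(1.2931) = 0.2570.

0.2570


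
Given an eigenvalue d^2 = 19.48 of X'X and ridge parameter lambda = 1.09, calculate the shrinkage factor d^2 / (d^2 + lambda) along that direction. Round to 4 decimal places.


Denominator = d^2 + lambda = 19.48 + 1.09 = 20.5700.
Shrinkage = 19.48 / 20.5700 = 0.9470.

0.9470


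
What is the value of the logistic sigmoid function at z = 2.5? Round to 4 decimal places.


Compute exp(-2.5000) = 0.0821.
Sigmoid = 1 / (1 + 0.0821) = 1 / 1.0821 = 0.9241.

0.9241


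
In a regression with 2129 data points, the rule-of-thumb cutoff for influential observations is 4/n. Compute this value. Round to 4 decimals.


Using the rule of thumb:
Threshold = 4 / 2129 = 0.0019.

0.0019


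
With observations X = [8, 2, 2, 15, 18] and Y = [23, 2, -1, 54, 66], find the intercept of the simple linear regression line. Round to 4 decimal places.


The slope is b1 = 4.1111.
Sample means are xbar = 9.0000 and ybar = 28.8000.
Intercept: b0 = 28.8000 - (4.1111)(9.0000) = -8.2000.

-8.2000


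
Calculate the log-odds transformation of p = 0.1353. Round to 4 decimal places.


1 - p = 0.8647.
p/(1-p) = 0.1565.
logit = ln(0.1565) = -1.8549.

-1.8549


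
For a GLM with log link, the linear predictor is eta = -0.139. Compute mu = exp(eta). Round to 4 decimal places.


mu = exp(eta) = exp(-0.139).
= 0.8702.

0.8702


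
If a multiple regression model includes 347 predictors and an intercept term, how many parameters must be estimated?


Each predictor gets one coefficient, plus one intercept.
Total parameters = 347 + 1 = 348.

348


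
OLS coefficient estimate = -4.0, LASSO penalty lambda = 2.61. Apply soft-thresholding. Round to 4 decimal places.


Absolute value: |-4.0| = 4.0.
Compare to lambda = 2.61.
Since |beta| > lambda, coefficient = sign(beta)*(|beta| - lambda) = -1.3900.

-1.3900


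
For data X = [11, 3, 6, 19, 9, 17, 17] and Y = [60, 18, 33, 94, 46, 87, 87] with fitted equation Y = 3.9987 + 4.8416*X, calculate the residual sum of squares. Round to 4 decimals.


Compute predicted values, then residuals = yi - yhat_i.
Residuals: [2.7437, -0.5235, -0.0483, -1.9891, -1.5731, 0.6941, 0.6941].
SSres = sum(residual^2) = 15.1990.

15.1990


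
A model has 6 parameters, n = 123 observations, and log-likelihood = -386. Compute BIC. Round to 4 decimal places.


ln(123) = 4.812184.
k * ln(n) = 6 * 4.812184 = 28.873104.
-2L = 772.
BIC = 28.873104 + 772 = 800.873104, which rounds to 800.8731.

800.8731


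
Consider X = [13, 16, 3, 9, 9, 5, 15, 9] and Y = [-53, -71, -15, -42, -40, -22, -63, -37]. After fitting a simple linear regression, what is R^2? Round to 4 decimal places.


Fit the OLS line: b0 = -1.9379, b1 = -4.1455.
SSres = 30.7643.
SStot = 2554.8750.
R^2 = 1 - 30.7643/2554.8750 = 0.9880.

0.9880


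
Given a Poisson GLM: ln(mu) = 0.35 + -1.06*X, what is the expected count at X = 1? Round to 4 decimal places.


Linear predictor: eta = 0.35 + (-1.06)(1) = -0.7100.
Expected count: mu = exp(-0.7100) = 0.4916.

0.4916


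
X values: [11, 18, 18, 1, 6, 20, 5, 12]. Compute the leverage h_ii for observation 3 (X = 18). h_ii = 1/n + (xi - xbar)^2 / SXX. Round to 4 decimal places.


Compute xbar = 11.3750 with n = 8 observations.
SXX = 339.8750.
Leverage = 1/8 + (18 - 11.3750)^2/339.8750 = 0.2541.

0.2541


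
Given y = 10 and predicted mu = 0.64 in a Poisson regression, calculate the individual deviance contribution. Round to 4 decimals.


First: ln(10/0.64) = 2.748872.
Then: 10 * 2.748872 = 27.488720.
y - mu = 10 - 0.64 = 9.36.
D = 2(27.488720 - 9.36) = 36.257440, which rounds to 36.2574.

36.2574


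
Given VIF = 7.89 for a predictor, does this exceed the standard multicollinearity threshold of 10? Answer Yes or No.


The threshold is 10.
VIF = 7.89 is < 10.
Multicollinearity indication: No.

No


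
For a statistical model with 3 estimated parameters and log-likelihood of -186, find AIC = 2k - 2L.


AIC = 2*3 - 2*(-186).
= 6 + 372 = 378.

378


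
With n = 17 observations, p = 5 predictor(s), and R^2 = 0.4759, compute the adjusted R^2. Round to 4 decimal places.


Plug in: Adj R^2 = 1 - (1 - 0.4759) * 16/11.
= 1 - 0.5241 * 16/11
= 1 - 8.3856 / 11
= 1 - 0.7623 = 0.2377.

0.2377


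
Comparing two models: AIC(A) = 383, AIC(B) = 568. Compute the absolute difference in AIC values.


Absolute difference = |383 - 568| = 185.
The model with lower AIC (A) is preferred.

185


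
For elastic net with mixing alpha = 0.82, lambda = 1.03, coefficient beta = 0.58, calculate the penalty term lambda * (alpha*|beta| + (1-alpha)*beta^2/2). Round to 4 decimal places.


alpha * |beta| = 0.82 * 0.58 = 0.4756.
(1-alpha) * beta^2/2 = 0.18 * 0.3364/2 = 0.0303.
Total = 1.03 * (0.4756 + 0.0303) = 0.5211.

0.5211


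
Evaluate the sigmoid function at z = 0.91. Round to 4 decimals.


exp(-0.9100) = 0.4025.
1 + exp(-z) = 1.4025.
sigmoid = 1/1.4025 = 0.7130.

0.7130


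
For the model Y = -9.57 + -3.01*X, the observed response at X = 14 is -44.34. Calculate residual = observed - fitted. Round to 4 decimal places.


Predicted = -9.57 + -3.01 * 14 = -51.7100.
Residual = -44.34 - -51.7100 = 7.3700.

7.3700


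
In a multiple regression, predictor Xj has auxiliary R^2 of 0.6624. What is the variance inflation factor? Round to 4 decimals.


Denominator: 1 - 0.6624 = 0.3376.
VIF = 1 / 0.3376 = 2.9621.

2.9621


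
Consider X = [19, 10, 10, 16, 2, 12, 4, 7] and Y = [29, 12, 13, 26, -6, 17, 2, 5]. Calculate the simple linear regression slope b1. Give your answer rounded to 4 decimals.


First compute the means: xbar = 10.0000, ybar = 12.2500.
Then S_xx = sum((xi - xbar)^2) = 230.0000.
S_xy = sum((xi - xbar)(yi - ybar)) = 472.0000.
b1 = S_xy / S_xx = 472.0000 / 230.0000 = 2.0522.

2.0522


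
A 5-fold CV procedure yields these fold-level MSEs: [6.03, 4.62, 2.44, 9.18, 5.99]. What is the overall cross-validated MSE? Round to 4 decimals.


Total MSE across folds = 28.2600.
CV-MSE = 28.2600/5 = 5.6520.

5.6520


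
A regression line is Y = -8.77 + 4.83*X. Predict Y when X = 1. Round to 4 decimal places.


Substitute X = 1 into the equation:
Y = -8.77 + 4.83 * 1 = -8.77 + 4.8300 = -3.9400.

-3.9400


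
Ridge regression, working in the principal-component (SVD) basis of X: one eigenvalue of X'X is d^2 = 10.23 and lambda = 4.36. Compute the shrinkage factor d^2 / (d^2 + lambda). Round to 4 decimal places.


Denominator = d^2 + lambda = 10.23 + 4.36 = 14.5900.
Shrinkage = 10.23 / 14.5900 = 0.7012.

0.7012


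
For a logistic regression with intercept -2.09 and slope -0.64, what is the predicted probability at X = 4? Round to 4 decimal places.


z = -2.09 + -0.64 * 4 = -4.6500.
Sigmoid: P = 1 / (1 + exp(4.6500)) = 0.0095.

0.0095


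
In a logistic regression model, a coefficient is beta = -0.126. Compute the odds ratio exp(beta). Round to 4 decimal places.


The odds ratio is computed as:
OR = e^(-0.126) = 0.8816.

0.8816


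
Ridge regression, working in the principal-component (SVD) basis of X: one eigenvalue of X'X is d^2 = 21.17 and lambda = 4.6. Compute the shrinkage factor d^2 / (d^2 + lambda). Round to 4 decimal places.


Compute the denominator: 21.17 + 4.6 = 25.7700.
Shrinkage factor = 21.17 / 25.7700 = 0.8215.

0.8215


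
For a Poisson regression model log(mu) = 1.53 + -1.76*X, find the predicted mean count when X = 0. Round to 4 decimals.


eta = 1.53 + -1.76 * 0 = 1.5300.
mu = exp(1.5300) = 4.6182.

4.6182


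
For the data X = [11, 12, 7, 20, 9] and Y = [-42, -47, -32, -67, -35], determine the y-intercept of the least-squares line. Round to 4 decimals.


The slope is b1 = -2.7692.
Sample means are xbar = 11.8000 and ybar = -44.6000.
Intercept: b0 = -44.6000 - (-2.7692)(11.8000) = -11.9231.

-11.9231


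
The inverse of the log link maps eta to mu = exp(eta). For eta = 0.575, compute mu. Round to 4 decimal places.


mu = exp(eta) = exp(0.575).
= 1.7771.

1.7771


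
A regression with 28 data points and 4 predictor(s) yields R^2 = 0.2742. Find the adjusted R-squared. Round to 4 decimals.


Using the formula:
(1 - 0.2742) = 0.7258.
Multiply by 27/23: 0.7258 * 27 = 19.5966, then 19.5966 / 23 = 0.8520.
Adj R^2 = 1 - 0.8520 = 0.1480.

0.1480


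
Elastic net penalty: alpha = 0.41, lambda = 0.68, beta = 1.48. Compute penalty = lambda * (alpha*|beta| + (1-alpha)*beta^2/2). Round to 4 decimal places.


Compute:
L1 = 0.41 * 1.48 = 0.6068.
L2 = 0.59 * 1.48^2 / 2 = 0.6462.
Penalty = 0.68 * (0.6068 + 0.6462) = 0.8520.

0.8520


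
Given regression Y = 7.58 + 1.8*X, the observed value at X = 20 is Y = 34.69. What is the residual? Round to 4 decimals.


Predicted = 7.58 + 1.8 * 20 = 43.5800.
Residual = 34.69 - 43.5800 = -8.8900.

-8.8900


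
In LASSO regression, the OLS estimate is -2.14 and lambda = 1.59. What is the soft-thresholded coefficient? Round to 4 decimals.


Check: |-2.14| = 2.14 vs lambda = 1.59.
Since |beta| > lambda, coefficient = sign(beta)*(|beta| - lambda) = -0.5500.
Soft-thresholded coefficient = -0.5500.

-0.5500


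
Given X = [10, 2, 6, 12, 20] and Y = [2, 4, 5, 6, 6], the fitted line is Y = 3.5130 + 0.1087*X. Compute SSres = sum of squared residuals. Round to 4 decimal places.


For each point, residual = actual - predicted.
Residuals: [-2.6000, 0.2696, 0.8348, 1.1826, 0.3130].
Sum of squared residuals = 9.0261.

9.0261


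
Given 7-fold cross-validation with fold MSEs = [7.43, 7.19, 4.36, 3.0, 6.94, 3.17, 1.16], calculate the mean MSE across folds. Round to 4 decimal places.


Sum of fold MSEs = 33.2500.
Average = 33.2500 / 7 = 4.7500.

4.7500


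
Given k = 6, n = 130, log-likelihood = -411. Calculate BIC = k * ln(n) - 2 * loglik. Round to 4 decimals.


Compute k*ln(n) = 6*ln(130) = 6*4.867534 = 29.205204.
Then -2*loglik = 822.
BIC = 29.205204 + 822 = 851.205204, which rounds to 851.2052.

851.2052


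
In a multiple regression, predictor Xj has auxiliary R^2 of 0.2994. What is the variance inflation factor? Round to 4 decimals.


VIF = 1 / (1 - 0.2994).
= 1 / 0.7006 = 1.4273.

1.4273


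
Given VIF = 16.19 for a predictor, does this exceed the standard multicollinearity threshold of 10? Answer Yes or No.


Check: VIF = 16.19 vs threshold = 10.
Since 16.19 >= 10, the answer is Yes.

Yes


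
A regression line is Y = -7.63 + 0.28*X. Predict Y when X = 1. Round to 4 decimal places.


Plug X = 1 into Y = -7.63 + 0.28*X:
Y = -7.63 + 0.2800 = -7.3500.

-7.3500


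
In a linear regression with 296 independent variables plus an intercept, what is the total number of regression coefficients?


Total coefficients = number of predictors + 1 (for the intercept).
= 296 + 1 = 297.

297


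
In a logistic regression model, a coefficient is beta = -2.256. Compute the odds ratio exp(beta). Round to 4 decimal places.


The odds ratio is computed as:
OR = e^(-2.256) = 0.1048.

0.1048


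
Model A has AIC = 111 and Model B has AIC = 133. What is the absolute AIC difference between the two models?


Compute |111 - 133| = 22.
Model A has the smaller AIC.

22


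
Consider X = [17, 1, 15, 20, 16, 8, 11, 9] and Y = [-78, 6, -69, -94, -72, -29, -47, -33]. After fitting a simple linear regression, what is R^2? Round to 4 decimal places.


After computing the OLS fit (b0=12.5582, b1=-5.3244):
SSres = 12.4236, SStot = 7408.0000.
R^2 = 1 - 12.4236/7408.0000 = 0.9983.

0.9983


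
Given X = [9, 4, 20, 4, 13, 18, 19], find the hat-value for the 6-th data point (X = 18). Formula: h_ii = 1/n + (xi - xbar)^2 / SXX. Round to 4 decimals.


Compute xbar = 12.4286 with n = 7 observations.
SXX = 285.7143.
Leverage = 1/7 + (18 - 12.4286)^2/285.7143 = 0.2515.

0.2515


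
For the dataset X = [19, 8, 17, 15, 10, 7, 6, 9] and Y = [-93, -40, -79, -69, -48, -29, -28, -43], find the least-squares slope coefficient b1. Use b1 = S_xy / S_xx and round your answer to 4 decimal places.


Calculate xbar = 11.3750, ybar = -53.6250.
S_xx = 169.8750, S_xy = -823.1250.
Using b1 = S_xy / S_xx = -823.1250 / 169.8750, we get b1 = -4.8455.

-4.8455


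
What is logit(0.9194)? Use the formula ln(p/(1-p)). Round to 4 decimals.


Compute the odds: 0.9194/0.0806 = 11.4069.
Take the natural log: ln(11.4069) = 2.4342.

2.4342


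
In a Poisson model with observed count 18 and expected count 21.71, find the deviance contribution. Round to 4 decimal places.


y/mu = 18/21.71 = 0.829111 (approx.), and ln(18/21.71) = -0.187401.
y * ln(y/mu) = 18 * -0.187401 = -3.373218.
y - mu = -3.71.
D = 2 * (-3.373218 - -3.71) = 0.673564, which rounds to 0.6736.

0.6736


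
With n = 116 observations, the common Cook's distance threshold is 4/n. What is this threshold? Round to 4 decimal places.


Using the rule of thumb:
Threshold = 4 / 116 = 0.0345.

0.0345


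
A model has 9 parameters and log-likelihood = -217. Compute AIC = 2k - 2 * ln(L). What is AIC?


Compute:
2k = 2*9 = 18.
-2*loglik = -2*(-217) = 434.
AIC = 18 + 434 = 452.

452


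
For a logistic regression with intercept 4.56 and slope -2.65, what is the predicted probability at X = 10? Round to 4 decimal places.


Compute z = 4.56 + (-2.65)(10) = -21.9400.
exp(-z) = 3376143774.4773.
P = 1/(1 + 3376143774.4773) = 0.0000.

0.0000


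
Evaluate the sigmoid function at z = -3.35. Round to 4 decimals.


First, exp(3.3500) = 28.5027.
Then sigma(z) = 1/(1 + 28.5027) = 0.0339.

0.0339


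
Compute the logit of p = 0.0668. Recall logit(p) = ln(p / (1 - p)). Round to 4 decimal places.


Compute the odds: 0.0668/0.9332 = 0.0716.
Take the natural log: ln(0.0716) = -2.6369.

-2.6369


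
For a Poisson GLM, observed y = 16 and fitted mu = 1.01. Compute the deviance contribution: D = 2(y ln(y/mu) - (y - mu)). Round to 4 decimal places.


y/mu = 16/1.01 = 15.841584 (approx.), and ln(16/1.01) = 2.762638.
y * ln(y/mu) = 16 * 2.762638 = 44.202208.
y - mu = 14.99.
D = 2 * (44.202208 - 14.99) = 58.424416, which rounds to 58.4244.

58.4244


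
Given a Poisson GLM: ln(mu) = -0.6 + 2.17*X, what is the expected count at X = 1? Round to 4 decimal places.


eta = -0.6 + 2.17 * 1 = 1.5700.
mu = exp(1.5700) = 4.8066.

4.8066


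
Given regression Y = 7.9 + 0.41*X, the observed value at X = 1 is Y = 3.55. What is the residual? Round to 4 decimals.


Fitted value at X = 1 is yhat = 7.9 + 0.41*1 = 8.3100.
Residual = 3.55 - 8.3100 = -4.7600.

-4.7600


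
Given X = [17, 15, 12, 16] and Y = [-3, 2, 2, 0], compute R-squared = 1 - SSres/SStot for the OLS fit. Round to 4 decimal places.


After computing the OLS fit (b0=13.1071, b1=-0.8571):
SSres = 6.4643, SStot = 16.7500.
R^2 = 1 - 6.4643/16.7500 = 0.6141.

0.6141


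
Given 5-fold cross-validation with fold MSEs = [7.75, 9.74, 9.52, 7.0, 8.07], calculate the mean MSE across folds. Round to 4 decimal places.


Add all fold MSEs: 42.0800.
Divide by k = 5: 42.0800/5 = 8.4160.

8.4160


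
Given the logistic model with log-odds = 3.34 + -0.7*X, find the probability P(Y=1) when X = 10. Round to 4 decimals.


z = 3.34 + -0.7 * 10 = -3.6600.
Sigmoid: P = 1 / (1 + exp(3.6600)) = 0.0251.

0.0251


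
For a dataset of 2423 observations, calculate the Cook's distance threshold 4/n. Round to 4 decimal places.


Using the rule of thumb:
Threshold = 4 / 2423 = 0.0017.

0.0017


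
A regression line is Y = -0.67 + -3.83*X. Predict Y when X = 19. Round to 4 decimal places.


Substitute X = 19 into the equation:
Y = -0.67 + -3.83 * 19 = -0.67 + -72.7700 = -73.4400.

-73.4400


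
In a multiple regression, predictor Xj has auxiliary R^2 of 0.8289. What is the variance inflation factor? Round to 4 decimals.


VIF = 1 / (1 - 0.8289).
= 1 / 0.1711 = 5.8445.

5.8445


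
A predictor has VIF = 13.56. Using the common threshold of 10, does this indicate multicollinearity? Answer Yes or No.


The threshold is 10.
VIF = 13.56 is >= 10.
Multicollinearity indication: Yes.

Yes


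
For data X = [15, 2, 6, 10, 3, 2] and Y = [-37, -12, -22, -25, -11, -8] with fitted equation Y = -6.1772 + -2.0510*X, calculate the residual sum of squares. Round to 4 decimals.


For each point, residual = actual - predicted.
Residuals: [-0.0578, -1.7208, -3.5168, 1.6872, 1.3302, 2.2792].
Sum of squared residuals = 25.1432.

25.1432


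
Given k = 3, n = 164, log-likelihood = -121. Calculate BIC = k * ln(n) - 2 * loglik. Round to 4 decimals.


k * ln(n) = 3 * ln(164) = 3 * 5.099866 = 15.299598.
-2 * loglik = -2 * (-121) = 242.
BIC = 15.299598 + 242 = 257.299598, which rounds to 257.2996.

257.2996


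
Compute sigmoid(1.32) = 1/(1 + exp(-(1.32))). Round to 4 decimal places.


exp(-1.3200) = 0.2671.
1 + exp(-z) = 1.2671.
sigmoid = 1/1.2671 = 0.7892.

0.7892


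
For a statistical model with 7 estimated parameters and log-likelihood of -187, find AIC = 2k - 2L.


AIC = 2k - 2*loglik = 2(7) - 2(-187).
= 14 + 374 = 388.

388


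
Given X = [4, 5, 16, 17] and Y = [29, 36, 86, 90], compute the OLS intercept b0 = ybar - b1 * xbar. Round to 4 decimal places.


The slope is b1 = 4.6310.
Sample means are xbar = 10.5000 and ybar = 60.2500.
Intercept: b0 = 60.2500 - (4.6310)(10.5000) = 11.6241.

11.6241


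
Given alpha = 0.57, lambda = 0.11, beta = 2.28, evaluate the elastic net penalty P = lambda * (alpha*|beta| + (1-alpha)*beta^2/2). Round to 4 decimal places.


alpha * |beta| = 0.57 * 2.28 = 1.2996.
(1-alpha) * beta^2/2 = 0.43 * 5.1984/2 = 1.1177.
Total = 0.11 * (1.2996 + 1.1177) = 0.2659.

0.2659


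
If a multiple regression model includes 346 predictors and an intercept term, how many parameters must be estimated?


Total coefficients = number of predictors + 1 (for the intercept).
= 346 + 1 = 347.

347


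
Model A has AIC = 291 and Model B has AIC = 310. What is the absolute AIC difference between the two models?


|AIC_A - AIC_B| = |291 - 310| = 19.
Model A is preferred (lower AIC).

19


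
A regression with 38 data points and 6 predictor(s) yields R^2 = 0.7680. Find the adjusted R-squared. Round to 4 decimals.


Plug in: Adj R^2 = 1 - (1 - 0.7680) * 37/31.
= 1 - 0.2320 * 37/31
= 1 - 8.5840 / 31
= 1 - 0.2769 = 0.7231.

0.7231


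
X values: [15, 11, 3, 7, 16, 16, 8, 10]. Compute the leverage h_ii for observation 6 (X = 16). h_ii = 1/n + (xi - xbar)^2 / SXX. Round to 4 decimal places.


Compute xbar = 10.7500 with n = 8 observations.
SXX = 155.5000.
Leverage = 1/8 + (16 - 10.7500)^2/155.5000 = 0.3023.

0.3023


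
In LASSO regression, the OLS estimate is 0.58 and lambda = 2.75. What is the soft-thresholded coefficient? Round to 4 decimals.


Absolute value: |0.58| = 0.58.
Compare to lambda = 2.75.
Since |beta| <= lambda, the coefficient is set to 0.

0.0000


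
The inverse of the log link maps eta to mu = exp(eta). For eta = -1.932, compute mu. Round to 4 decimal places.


mu = exp(eta) = exp(-1.932).
= 0.1449.

0.1449


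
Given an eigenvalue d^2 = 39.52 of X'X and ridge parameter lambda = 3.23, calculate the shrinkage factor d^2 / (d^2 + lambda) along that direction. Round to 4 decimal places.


Denominator = d^2 + lambda = 39.52 + 3.23 = 42.7500.
Shrinkage = 39.52 / 42.7500 = 0.9244.

0.9244


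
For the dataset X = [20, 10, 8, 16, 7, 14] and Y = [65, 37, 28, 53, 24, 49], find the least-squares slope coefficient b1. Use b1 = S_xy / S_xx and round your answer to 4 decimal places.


First compute the means: xbar = 12.5000, ybar = 42.6667.
Then S_xx = sum((xi - xbar)^2) = 127.5000.
S_xy = sum((xi - xbar)(yi - ybar)) = 396.0000.
b1 = S_xy / S_xx = 396.0000 / 127.5000 = 3.1059.

3.1059


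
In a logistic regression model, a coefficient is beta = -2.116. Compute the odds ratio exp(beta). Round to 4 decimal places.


Odds ratio = exp(beta) = exp(-2.116).
= 0.1205.

0.1205


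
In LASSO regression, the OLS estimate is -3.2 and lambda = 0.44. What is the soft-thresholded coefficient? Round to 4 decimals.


Check: |-3.2| = 3.2 vs lambda = 0.44.
Since |beta| > lambda, coefficient = sign(beta)*(|beta| - lambda) = -2.7600.
Soft-thresholded coefficient = -2.7600.

-2.7600


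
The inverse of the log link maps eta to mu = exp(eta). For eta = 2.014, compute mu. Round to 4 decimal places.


The inverse log link gives:
mu = exp(2.014) = 7.4932.

7.4932


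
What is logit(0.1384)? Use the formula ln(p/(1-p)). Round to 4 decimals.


Compute the odds: 0.1384/0.8616 = 0.1606.
Take the natural log: ln(0.1606) = -1.8286.

-1.8286


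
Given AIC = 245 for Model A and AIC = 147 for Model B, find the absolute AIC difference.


Compute |245 - 147| = 98.
Model B has the smaller AIC.

98


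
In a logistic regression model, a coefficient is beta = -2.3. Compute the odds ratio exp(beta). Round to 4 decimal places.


Odds ratio = exp(beta) = exp(-2.3).
= 0.1003.

0.1003


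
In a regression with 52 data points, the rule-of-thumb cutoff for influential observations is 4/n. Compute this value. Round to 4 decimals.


Cook's distance cutoff = 4/n = 4/52.
= 0.0769.

0.0769


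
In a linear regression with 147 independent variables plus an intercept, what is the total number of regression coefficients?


Including the intercept, the model has 147 predictor coefficients + 1 intercept.
Total = 148.

148


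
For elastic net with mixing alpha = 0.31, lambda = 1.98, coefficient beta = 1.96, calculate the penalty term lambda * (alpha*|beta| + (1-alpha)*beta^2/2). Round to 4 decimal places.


Compute:
L1 = 0.31 * 1.96 = 0.6076.
L2 = 0.69 * 1.96^2 / 2 = 1.3254.
Penalty = 1.98 * (0.6076 + 1.3254) = 3.8272.

3.8272


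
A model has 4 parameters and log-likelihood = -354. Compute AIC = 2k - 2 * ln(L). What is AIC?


Compute:
2k = 2*4 = 8.
-2*loglik = -2*(-354) = 708.
AIC = 8 + 708 = 716.

716


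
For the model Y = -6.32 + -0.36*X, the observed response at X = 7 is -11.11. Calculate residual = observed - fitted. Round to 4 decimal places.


Compute yhat = -6.32 + (-0.36)(7) = -8.8400.
Residual = actual - predicted = -11.11 - -8.8400 = -2.2700.

-2.2700


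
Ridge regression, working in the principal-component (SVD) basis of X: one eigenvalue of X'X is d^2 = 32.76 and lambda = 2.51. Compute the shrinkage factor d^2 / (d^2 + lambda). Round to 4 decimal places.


d^2 + lambda = 32.76 + 2.51 = 35.2700.
Shrinkage factor = 32.76/35.2700 = 0.9288.

0.9288
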